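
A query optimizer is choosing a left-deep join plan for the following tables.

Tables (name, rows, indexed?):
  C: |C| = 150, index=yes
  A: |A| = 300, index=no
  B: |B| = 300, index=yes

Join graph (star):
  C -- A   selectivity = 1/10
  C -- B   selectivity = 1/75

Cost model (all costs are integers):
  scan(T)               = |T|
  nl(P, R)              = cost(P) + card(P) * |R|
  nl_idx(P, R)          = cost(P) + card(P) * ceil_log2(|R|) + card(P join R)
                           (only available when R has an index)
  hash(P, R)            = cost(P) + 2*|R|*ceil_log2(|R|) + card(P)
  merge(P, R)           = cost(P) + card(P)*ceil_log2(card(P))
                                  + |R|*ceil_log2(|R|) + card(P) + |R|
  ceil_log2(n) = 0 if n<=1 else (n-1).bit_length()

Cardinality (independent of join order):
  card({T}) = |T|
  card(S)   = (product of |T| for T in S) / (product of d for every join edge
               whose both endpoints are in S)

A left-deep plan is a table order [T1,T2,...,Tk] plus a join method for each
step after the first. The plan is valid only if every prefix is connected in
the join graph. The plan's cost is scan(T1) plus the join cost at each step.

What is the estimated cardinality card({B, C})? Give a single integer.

600

Tables in S: B(300), C(150)
Edges inside S: C-B(d=75)
numerator = 300 * 150 = 45000
denominator = 75 = 75
card(S) = 45000 / 75 = 600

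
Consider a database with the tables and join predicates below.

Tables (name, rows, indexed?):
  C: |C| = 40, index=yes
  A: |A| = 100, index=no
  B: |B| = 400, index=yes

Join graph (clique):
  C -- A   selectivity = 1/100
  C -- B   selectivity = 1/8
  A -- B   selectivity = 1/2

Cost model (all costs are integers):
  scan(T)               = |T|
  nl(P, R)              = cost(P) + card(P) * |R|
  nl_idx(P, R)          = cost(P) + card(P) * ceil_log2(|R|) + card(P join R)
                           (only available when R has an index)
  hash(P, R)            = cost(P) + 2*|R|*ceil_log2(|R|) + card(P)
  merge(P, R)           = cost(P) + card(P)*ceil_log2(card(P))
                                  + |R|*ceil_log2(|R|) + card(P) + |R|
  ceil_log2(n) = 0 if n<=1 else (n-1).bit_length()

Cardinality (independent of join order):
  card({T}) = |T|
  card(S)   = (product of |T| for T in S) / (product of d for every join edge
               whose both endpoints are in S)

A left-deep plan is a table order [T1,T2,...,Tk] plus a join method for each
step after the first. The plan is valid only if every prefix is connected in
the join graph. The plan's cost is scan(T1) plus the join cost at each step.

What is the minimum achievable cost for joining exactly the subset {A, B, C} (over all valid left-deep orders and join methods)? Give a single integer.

2040

Selinger DP over subsets of {A,B,C}:
  {C}: scan cost=40, card=40
  {A}: scan cost=100, card=100
  {B}: scan cost=400, card=400
  {AC}: card=40; try (C,hash)→680, (C,nl_idx)→740, (A,merge)→1120, (C,merge)→1180, (A,hash)→1480, (A,nl)→4040 …(+1); best=680 via (C,hash)
  {BC}: card=2000; try (C,hash)→1280, (B,nl_idx)→2400, (B,merge)→4320, (C,merge)→4680, (C,nl_idx)→4800, (B,hash)→7280 …(+2); best=1280 via (C,hash)
  {AB}: card=20000; try (A,hash)→2200, (B,merge)→4900, (A,merge)→5200, (B,hash)→7400, (B,nl_idx)→21000, (B,nl)→40100 …(+1); best=2200 via (A,hash)
  {ABC}: card=1000; try (B,nl_idx)→2040, (A,hash)→4680, (B,merge)→4960, (B,hash)→7920, (B,nl)→16680, (C,hash)→22680 …(+5); best=2040 via (B,nl_idx)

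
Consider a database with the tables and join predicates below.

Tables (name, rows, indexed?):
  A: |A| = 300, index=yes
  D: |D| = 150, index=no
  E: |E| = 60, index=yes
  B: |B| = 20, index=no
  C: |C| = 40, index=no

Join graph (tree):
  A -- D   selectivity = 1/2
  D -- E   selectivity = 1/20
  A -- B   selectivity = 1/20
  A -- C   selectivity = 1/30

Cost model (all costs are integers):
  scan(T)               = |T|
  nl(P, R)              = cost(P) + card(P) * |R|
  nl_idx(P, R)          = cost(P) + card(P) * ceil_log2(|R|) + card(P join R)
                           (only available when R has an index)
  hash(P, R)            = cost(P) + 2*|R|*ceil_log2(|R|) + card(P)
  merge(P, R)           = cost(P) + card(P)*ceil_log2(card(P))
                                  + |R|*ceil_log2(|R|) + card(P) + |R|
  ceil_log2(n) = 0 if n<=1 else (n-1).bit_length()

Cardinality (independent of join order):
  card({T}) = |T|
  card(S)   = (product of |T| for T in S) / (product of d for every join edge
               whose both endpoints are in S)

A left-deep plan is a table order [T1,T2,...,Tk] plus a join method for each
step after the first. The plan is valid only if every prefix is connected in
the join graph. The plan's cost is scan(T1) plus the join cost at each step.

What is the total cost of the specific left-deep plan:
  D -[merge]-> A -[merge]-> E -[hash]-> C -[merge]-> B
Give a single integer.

2053020

step 1: scan D: cost=150, card=150
step 2: join A via merge
    card(P join A) = 150*300/(2) = 22500
    cost = 150 + 150*8 + 300*9 + 150 + 300 = 4500
step 3: join E via merge
    card(P join E) = 22500*60/(20) = 67500
    cost = 4500 + 22500*15 + 60*6 + 22500 + 60 = 364920
step 4: join C via hash
    card(P join C) = 67500*40/(30) = 90000
    cost = 364920 + 2*40*6 + 67500 = 432900
step 5: join B via merge
    card(P join B) = 90000*20/(20) = 90000
    cost = 432900 + 90000*17 + 20*5 + 90000 + 20 = 2053020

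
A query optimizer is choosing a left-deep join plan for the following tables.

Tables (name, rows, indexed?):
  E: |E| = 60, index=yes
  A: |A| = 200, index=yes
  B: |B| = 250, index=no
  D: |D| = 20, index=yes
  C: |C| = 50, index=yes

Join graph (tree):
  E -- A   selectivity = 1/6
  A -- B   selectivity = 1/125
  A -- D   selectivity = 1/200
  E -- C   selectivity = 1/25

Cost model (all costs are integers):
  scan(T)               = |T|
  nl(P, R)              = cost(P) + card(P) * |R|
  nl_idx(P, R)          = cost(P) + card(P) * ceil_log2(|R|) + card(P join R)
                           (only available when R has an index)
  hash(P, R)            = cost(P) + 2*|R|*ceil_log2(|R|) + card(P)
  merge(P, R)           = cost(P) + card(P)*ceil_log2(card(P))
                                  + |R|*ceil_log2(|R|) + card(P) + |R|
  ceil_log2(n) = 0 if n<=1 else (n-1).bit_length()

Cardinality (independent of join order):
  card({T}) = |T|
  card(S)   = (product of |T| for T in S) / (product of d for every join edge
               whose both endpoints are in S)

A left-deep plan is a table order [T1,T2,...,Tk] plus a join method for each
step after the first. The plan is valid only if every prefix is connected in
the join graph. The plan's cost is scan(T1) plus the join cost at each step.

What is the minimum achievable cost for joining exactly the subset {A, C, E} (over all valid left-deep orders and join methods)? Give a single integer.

3230

Selinger DP over subsets of {A,C,E}:
  {E}: scan cost=60, card=60
  {A}: scan cost=200, card=200
  {C}: scan cost=50, card=50
  {AE}: card=2000; try (E,hash)→1120, (A,merge)→2280, (E,merge)→2420, (A,nl_idx)→2540, (A,hash)→3320, (E,nl_idx)→3400 …(+2); best=1120 via (E,hash)
  {CE}: card=120; try (E,nl_idx)→470, (C,nl_idx)→540, (C,hash)→720, (E,hash)→820, (E,merge)→820, (C,merge)→830 …(+2); best=470 via (E,nl_idx)
  {ACE}: card=4000; try (A,merge)→3230, (C,hash)→3720, (A,hash)→3790, (A,nl_idx)→5430, (C,nl_idx)→17120, (A,nl)→24470 …(+2); best=3230 via (A,merge)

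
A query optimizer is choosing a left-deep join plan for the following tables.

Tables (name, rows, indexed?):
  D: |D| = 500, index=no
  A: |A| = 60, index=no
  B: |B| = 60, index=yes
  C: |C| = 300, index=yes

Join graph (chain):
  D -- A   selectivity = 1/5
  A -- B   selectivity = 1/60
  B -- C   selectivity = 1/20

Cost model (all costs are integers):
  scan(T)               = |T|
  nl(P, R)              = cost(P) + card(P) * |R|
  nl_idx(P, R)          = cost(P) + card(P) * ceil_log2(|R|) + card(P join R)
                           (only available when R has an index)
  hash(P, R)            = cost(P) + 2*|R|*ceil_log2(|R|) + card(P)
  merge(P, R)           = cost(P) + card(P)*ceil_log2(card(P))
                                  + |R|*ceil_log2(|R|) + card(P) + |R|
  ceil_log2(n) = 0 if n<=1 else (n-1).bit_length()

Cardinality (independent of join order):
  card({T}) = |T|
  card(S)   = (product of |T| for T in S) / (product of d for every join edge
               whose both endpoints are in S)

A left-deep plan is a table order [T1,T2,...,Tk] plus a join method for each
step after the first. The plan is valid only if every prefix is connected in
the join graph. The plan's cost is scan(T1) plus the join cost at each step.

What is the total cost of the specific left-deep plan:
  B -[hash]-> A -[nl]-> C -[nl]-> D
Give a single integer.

step 1: scan B: cost=60, card=60
step 2: join A via hash
    card(P join A) = 60*60/(60) = 60
    cost = 60 + 2*60*6 + 60 = 840
step 3: join C via nl
    card(P join C) = 60*300/(20) = 900
    cost = 840 + 60*300 = 18840
step 4: join D via nl
    card(P join D) = 900*500/(5) = 90000
    cost = 18840 + 900*500 = 468840

468840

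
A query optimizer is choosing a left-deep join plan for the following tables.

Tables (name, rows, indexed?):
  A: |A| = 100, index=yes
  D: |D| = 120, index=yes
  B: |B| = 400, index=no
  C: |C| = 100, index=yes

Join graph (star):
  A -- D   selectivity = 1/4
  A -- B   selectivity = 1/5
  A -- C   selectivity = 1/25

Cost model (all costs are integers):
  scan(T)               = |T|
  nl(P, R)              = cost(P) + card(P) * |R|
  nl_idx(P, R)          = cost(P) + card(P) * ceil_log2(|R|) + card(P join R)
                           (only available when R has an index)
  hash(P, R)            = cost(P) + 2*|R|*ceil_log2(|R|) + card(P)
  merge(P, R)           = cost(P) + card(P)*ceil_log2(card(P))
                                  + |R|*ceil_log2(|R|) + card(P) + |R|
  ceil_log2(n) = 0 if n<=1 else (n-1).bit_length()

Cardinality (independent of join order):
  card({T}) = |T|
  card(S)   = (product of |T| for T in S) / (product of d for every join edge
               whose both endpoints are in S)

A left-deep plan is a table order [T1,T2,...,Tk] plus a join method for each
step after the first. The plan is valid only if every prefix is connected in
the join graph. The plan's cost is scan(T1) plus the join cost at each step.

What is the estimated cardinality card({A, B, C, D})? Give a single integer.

960000

Tables in S: A(100), B(400), C(100), D(120)
Edges inside S: A-D(d=4), A-B(d=5), A-C(d=25)
numerator = 100 * 400 * 100 * 120 = 480000000
denominator = 4 * 5 * 25 = 500
card(S) = 480000000 / 500 = 960000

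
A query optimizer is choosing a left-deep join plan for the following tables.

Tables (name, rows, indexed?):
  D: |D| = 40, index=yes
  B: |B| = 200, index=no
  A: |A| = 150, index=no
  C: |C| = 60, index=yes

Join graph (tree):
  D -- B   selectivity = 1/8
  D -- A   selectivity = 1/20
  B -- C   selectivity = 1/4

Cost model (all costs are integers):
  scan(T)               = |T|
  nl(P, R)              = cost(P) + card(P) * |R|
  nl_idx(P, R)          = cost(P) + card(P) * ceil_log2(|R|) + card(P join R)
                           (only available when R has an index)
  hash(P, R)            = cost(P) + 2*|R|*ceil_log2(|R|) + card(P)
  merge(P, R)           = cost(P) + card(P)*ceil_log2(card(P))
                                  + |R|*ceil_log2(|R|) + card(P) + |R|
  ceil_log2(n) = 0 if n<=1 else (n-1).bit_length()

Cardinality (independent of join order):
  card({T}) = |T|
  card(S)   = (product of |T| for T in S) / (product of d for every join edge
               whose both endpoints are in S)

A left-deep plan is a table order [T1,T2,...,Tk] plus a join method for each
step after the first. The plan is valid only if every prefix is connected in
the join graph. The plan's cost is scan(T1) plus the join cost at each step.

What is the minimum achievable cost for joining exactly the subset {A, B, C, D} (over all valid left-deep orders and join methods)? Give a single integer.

12500

Selinger DP over subsets of {A,B,C,D}:
  {D}: scan cost=40, card=40
  {B}: scan cost=200, card=200
  {A}: scan cost=150, card=150
  {C}: scan cost=60, card=60
  {BD}: card=1000; try (D,hash)→880, (B,merge)→2120, (D,merge)→2280, (D,nl_idx)→2400, (B,hash)→3280, (B,nl)→8040 …(+1); best=880 via (D,hash)
  {AD}: card=300; try (D,hash)→780, (D,nl_idx)→1350, (A,merge)→1670, (D,merge)→1780, (A,hash)→2480, (A,nl)→6040 …(+1); best=780 via (D,hash)
  {BC}: card=3000; try (C,hash)→1120, (B,merge)→2280, (C,merge)→2420, (B,hash)→3320, (C,nl_idx)→4400, (B,nl)→12060 …(+1); best=1120 via (C,hash)
  {ABD}: card=7500; try (B,hash)→4280, (A,hash)→4280, (B,merge)→5580, (A,merge)→13230, (B,nl)→60780, (A,nl)→150880; best=4280 via (B,hash)
  {BCD}: card=15000; try (C,hash)→2600, (D,hash)→4600, (C,merge)→12300, (C,nl_idx)→21880, (D,nl_idx)→34120, (D,merge)→40400 …(+2); best=2600 via (C,hash)
  {ABCD}: card=112500; try (C,hash)→12500, (A,hash)→20000, (C,merge)→109700, (C,nl_idx)→161780, (A,merge)→228950, (C,nl)→454280 …(+1); best=12500 via (C,hash)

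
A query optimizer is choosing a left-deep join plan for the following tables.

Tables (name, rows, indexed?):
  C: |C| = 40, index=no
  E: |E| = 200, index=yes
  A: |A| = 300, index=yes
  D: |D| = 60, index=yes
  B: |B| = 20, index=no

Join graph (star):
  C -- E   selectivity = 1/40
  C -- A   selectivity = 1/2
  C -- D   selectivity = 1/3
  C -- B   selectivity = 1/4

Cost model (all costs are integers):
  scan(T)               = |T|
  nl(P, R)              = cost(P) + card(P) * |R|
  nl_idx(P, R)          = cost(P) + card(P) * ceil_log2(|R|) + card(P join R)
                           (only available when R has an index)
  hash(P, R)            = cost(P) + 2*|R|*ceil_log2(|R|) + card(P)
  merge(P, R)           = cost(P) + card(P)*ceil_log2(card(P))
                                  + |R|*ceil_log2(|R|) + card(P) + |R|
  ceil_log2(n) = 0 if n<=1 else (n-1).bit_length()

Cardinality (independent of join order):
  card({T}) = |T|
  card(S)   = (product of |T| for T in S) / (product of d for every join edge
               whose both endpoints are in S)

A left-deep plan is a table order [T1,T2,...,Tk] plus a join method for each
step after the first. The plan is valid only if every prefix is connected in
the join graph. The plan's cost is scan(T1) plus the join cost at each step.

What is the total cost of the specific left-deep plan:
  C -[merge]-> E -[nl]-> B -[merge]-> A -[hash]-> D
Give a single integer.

170840

step 1: scan C: cost=40, card=40
step 2: join E via merge
    card(P join E) = 40*200/(40) = 200
    cost = 40 + 40*6 + 200*8 + 40 + 200 = 2120
step 3: join B via nl
    card(P join B) = 200*20/(4) = 1000
    cost = 2120 + 200*20 = 6120
step 4: join A via merge
    card(P join A) = 1000*300/(2) = 150000
    cost = 6120 + 1000*10 + 300*9 + 1000 + 300 = 20120
step 5: join D via hash
    card(P join D) = 150000*60/(3) = 3000000
    cost = 20120 + 2*60*6 + 150000 = 170840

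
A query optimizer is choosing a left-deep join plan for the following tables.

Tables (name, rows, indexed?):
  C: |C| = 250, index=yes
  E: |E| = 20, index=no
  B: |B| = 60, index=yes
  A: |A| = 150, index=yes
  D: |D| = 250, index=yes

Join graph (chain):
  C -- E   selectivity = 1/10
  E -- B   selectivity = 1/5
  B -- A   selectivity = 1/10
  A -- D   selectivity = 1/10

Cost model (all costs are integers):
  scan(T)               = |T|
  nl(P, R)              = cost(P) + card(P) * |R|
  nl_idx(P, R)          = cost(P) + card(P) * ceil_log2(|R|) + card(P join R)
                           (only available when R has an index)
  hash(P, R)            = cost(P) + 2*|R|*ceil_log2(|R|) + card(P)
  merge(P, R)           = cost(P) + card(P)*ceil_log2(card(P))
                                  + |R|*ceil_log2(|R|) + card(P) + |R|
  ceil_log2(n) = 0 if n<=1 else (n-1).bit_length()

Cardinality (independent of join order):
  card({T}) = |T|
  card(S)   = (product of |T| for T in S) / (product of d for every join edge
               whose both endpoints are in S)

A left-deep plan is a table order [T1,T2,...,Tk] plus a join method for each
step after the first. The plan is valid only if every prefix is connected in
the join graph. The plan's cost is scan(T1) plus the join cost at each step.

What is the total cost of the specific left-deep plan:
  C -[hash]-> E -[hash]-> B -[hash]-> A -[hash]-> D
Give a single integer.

104320

step 1: scan C: cost=250, card=250
step 2: join E via hash
    card(P join E) = 250*20/(10) = 500
    cost = 250 + 2*20*5 + 250 = 700
step 3: join B via hash
    card(P join B) = 500*60/(5) = 6000
    cost = 700 + 2*60*6 + 500 = 1920
step 4: join A via hash
    card(P join A) = 6000*150/(10) = 90000
    cost = 1920 + 2*150*8 + 6000 = 10320
step 5: join D via hash
    card(P join D) = 90000*250/(10) = 2250000
    cost = 10320 + 2*250*8 + 90000 = 104320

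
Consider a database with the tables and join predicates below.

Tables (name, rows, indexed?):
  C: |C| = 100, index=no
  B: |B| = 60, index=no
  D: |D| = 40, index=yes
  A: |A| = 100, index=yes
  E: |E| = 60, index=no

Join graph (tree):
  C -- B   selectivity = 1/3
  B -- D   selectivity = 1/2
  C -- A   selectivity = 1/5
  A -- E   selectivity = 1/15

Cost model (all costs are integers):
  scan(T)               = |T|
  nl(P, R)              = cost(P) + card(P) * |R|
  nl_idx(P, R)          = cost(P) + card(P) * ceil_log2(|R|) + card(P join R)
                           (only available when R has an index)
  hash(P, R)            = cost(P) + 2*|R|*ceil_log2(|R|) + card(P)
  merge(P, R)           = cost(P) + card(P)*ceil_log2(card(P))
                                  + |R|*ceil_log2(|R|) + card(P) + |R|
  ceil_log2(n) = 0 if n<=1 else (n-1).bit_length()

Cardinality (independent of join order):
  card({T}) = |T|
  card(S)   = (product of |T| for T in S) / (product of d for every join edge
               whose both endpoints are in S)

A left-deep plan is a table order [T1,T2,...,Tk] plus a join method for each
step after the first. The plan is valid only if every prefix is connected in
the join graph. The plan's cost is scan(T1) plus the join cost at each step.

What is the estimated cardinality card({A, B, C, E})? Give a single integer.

Tables in S: A(100), B(60), C(100), E(60)
Edges inside S: C-B(d=3), C-A(d=5), A-E(d=15)
numerator = 100 * 60 * 100 * 60 = 36000000
denominator = 3 * 5 * 15 = 225
card(S) = 36000000 / 225 = 160000

160000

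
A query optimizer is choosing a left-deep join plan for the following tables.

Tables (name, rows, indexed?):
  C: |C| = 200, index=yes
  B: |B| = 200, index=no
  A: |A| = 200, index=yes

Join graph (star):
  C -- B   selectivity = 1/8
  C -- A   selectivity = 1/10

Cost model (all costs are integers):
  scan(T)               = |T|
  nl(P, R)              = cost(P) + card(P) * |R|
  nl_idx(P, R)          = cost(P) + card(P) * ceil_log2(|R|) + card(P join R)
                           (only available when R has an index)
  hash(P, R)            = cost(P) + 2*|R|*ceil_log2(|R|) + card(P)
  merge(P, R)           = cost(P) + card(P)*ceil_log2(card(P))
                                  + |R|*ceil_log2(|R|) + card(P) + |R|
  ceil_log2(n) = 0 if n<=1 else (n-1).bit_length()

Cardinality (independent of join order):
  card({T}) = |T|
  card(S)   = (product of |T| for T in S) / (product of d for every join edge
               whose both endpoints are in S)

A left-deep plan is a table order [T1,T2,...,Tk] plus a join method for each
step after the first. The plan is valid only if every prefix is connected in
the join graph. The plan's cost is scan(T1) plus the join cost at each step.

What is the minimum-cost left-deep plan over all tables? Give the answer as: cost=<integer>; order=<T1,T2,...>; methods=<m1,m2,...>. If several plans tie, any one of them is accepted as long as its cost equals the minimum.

cost=10800; order=A,C,B; methods=hash,hash

Selinger DP (subsets sized 1..n):
  {C}: scan cost=200, card=200
  {B}: scan cost=200, card=200
  {A}: scan cost=200, card=200
  {BC}: card=5000; try (C,hash)→3600, (B,hash)→3600, (C,merge)→3800, (B,merge)→3800, (C,nl_idx)→6800, (C,nl)→40200 …(+1); best=3600 via (C,hash)
  {AC}: card=4000; try (C,hash)→3600, (A,hash)→3600, (C,merge)→3800, (A,merge)→3800, (C,nl_idx)→5800, (A,nl_idx)→5800 …(+2); best=3600 via (C,hash)
  {ABC}: card=100000; try (B,hash)→10800, (A,hash)→11800, (B,merge)→57400, (A,merge)→75400, (A,nl_idx)→143600, (B,nl)→803600 …(+1); best=10800 via (B,hash)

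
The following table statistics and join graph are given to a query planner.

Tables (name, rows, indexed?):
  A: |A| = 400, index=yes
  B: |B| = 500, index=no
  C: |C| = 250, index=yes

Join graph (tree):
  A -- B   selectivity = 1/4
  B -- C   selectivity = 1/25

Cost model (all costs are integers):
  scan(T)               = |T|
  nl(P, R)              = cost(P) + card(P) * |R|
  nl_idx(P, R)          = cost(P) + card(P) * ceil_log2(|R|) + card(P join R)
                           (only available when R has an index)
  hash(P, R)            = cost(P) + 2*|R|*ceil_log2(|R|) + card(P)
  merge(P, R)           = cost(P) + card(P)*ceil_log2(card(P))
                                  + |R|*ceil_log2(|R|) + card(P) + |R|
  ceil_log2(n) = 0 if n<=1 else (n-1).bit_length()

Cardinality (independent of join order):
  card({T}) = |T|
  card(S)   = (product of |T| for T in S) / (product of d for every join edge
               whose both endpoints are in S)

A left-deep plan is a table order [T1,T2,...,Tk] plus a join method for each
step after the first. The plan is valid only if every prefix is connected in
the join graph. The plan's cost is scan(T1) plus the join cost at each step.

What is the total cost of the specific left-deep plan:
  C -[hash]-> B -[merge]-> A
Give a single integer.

step 1: scan C: cost=250, card=250
step 2: join B via hash
    card(P join B) = 250*500/(25) = 5000
    cost = 250 + 2*500*9 + 250 = 9500
step 3: join A via merge
    card(P join A) = 5000*400/(4) = 500000
    cost = 9500 + 5000*13 + 400*9 + 5000 + 400 = 83500

83500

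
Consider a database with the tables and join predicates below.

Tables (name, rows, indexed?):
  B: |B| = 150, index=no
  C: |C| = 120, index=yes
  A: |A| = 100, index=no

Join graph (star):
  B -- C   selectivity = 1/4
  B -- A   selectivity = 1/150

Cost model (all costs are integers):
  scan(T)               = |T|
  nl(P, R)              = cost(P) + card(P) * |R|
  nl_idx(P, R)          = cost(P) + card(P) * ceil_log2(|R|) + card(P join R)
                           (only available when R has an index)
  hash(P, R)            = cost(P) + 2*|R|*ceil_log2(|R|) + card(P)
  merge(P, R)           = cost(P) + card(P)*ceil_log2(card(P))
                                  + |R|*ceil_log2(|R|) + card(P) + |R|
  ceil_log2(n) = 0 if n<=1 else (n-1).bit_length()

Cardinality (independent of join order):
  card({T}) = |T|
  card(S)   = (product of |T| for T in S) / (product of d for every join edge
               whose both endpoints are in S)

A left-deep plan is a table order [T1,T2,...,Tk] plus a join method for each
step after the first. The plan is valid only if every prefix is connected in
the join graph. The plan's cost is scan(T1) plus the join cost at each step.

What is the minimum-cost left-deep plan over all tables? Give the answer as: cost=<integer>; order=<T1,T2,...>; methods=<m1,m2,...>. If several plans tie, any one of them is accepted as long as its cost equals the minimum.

cost=3460; order=B,A,C; methods=hash,merge

Selinger DP (subsets sized 1..n):
  {B}: scan cost=150, card=150
  {C}: scan cost=120, card=120
  {A}: scan cost=100, card=100
  {BC}: card=4500; try (C,hash)→1980, (B,merge)→2430, (C,merge)→2460, (B,hash)→2640, (C,nl_idx)→5700, (B,nl)→18120 …(+1); best=1980 via (C,hash)
  {AB}: card=100; try (A,hash)→1700, (B,merge)→2250, (A,merge)→2300, (B,hash)→2600, (B,nl)→15100, (A,nl)→15150; best=1700 via (A,hash)
  {ABC}: card=3000; try (C,merge)→3460, (C,hash)→3480, (C,nl_idx)→5400, (A,hash)→7880, (C,nl)→13700, (A,merge)→65780 …(+1); best=3460 via (C,merge)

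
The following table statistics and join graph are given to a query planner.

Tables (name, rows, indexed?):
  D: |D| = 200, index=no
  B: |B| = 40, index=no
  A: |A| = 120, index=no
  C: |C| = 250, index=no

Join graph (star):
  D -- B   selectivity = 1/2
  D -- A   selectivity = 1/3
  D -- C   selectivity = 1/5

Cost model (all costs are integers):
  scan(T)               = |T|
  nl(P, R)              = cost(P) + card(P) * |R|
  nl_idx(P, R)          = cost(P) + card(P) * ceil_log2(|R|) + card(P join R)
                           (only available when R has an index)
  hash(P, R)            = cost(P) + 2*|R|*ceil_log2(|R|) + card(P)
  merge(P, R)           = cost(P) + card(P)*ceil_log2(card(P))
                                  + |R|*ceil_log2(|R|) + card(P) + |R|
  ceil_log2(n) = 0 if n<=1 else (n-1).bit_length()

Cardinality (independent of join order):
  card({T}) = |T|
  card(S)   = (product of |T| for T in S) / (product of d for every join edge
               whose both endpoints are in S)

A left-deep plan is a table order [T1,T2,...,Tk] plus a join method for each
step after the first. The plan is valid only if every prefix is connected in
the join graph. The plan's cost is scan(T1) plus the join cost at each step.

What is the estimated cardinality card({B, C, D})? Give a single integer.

200000

Tables in S: B(40), C(250), D(200)
Edges inside S: D-B(d=2), D-C(d=5)
numerator = 40 * 250 * 200 = 2000000
denominator = 2 * 5 = 10
card(S) = 2000000 / 10 = 200000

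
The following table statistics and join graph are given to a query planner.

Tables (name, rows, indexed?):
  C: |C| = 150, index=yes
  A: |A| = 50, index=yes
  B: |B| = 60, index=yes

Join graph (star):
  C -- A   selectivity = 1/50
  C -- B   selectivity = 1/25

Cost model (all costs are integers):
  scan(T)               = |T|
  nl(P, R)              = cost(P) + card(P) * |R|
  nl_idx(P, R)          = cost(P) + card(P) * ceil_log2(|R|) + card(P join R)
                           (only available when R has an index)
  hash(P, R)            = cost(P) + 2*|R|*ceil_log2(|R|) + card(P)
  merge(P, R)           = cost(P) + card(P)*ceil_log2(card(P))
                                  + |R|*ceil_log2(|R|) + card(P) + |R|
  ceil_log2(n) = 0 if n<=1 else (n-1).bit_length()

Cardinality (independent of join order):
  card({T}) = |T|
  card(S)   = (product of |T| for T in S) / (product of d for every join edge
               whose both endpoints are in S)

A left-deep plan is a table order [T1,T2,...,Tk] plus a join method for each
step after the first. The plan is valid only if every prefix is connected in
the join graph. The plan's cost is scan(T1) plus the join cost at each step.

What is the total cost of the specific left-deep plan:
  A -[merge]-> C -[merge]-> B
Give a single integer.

step 1: scan A: cost=50, card=50
step 2: join C via merge
    card(P join C) = 50*150/(50) = 150
    cost = 50 + 50*6 + 150*8 + 50 + 150 = 1750
step 3: join B via merge
    card(P join B) = 150*60/(25) = 360
    cost = 1750 + 150*8 + 60*6 + 150 + 60 = 3520

3520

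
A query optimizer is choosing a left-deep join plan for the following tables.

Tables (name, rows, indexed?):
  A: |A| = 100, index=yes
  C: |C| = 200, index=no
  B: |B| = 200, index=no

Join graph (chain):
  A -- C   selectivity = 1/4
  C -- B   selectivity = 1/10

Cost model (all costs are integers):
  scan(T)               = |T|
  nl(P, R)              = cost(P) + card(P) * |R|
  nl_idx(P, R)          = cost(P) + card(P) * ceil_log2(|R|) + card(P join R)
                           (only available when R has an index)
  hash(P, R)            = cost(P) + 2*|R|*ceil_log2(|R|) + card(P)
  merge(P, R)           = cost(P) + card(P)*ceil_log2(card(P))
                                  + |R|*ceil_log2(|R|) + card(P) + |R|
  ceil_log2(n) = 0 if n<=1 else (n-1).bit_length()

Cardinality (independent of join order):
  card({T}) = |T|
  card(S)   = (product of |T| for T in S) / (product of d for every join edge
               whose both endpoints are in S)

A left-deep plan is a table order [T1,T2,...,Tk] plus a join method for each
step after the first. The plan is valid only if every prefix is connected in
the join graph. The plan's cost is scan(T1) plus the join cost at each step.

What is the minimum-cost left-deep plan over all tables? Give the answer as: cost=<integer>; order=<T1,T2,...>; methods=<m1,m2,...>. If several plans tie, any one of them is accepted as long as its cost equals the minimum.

Selinger DP (subsets sized 1..n):
  {A}: scan cost=100, card=100
  {C}: scan cost=200, card=200
  {B}: scan cost=200, card=200
  {AC}: card=5000; try (A,hash)→1800, (C,merge)→2700, (A,merge)→2800, (C,hash)→3400, (A,nl_idx)→6600, (C,nl)→20100 …(+1); best=1800 via (A,hash)
  {BC}: card=4000; try (C,hash)→3600, (B,hash)→3600, (C,merge)→3800, (B,merge)→3800, (C,nl)→40200, (B,nl)→40200; best=3600 via (C,hash)
  {ABC}: card=100000; try (A,hash)→9000, (B,hash)→10000, (A,merge)→56400, (B,merge)→73600, (A,nl_idx)→131600, (A,nl)→403600 …(+1); best=9000 via (A,hash)

cost=9000; order=B,C,A; methods=hash,hash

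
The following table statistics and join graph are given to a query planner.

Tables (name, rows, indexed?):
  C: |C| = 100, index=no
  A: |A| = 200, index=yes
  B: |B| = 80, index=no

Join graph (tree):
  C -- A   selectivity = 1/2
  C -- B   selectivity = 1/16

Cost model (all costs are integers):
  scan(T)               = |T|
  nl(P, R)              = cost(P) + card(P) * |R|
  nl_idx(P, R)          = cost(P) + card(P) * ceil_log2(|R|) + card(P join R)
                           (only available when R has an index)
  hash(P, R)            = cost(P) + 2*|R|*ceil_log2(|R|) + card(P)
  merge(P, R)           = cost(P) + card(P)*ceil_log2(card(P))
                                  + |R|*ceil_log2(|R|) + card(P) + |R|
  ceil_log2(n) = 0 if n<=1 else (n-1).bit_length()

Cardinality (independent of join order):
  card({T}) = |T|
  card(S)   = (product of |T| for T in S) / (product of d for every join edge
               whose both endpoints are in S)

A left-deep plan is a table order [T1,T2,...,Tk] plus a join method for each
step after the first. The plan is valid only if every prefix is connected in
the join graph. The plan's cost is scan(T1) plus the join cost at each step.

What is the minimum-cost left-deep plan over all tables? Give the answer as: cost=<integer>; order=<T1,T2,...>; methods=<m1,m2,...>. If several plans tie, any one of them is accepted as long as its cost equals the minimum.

cost=5020; order=C,B,A; methods=hash,hash

Selinger DP (subsets sized 1..n):
  {C}: scan cost=100, card=100
  {A}: scan cost=200, card=200
  {B}: scan cost=80, card=80
  {AC}: card=10000; try (C,hash)→1800, (A,merge)→2700, (C,merge)→2800, (A,hash)→3400, (A,nl_idx)→10900, (A,nl)→20100 …(+1); best=1800 via (C,hash)
  {BC}: card=500; try (B,hash)→1320, (C,merge)→1520, (B,merge)→1540, (C,hash)→1560, (C,nl)→8080, (B,nl)→8100; best=1320 via (B,hash)
  {ABC}: card=50000; try (A,hash)→5020, (A,merge)→8120, (B,hash)→12920, (A,nl_idx)→55320, (A,nl)→101320, (B,merge)→152440 …(+1); best=5020 via (A,hash)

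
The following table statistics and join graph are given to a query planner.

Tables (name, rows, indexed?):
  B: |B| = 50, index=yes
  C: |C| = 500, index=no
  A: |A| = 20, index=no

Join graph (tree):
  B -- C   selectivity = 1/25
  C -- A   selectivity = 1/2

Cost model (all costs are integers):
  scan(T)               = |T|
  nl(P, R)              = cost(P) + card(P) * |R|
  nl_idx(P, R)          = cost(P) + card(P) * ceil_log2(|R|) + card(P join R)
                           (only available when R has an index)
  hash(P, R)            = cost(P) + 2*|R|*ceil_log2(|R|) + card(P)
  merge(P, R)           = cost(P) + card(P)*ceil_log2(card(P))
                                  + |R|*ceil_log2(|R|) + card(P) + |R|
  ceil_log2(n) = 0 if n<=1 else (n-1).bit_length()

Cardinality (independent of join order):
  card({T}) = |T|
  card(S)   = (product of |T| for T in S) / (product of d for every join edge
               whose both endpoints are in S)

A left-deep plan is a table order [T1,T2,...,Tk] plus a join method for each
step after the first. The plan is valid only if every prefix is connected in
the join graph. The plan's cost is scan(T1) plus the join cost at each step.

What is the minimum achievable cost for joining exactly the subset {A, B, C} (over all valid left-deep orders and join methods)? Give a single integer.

Selinger DP over subsets of {A,B,C}:
  {B}: scan cost=50, card=50
  {C}: scan cost=500, card=500
  {A}: scan cost=20, card=20
  {BC}: card=1000; try (B,hash)→1600, (B,nl_idx)→4500, (C,merge)→5400, (B,merge)→5850, (C,hash)→9100, (C,nl)→25050 …(+1); best=1600 via (B,hash)
  {AC}: card=5000; try (A,hash)→1200, (C,merge)→5140, (A,merge)→5620, (C,hash)→9040, (C,nl)→10020, (A,nl)→10500; best=1200 via (A,hash)
  {ABC}: card=10000; try (A,hash)→2800, (B,hash)→6800, (A,merge)→12720, (A,nl)→21600, (B,nl_idx)→41200, (B,merge)→71550 …(+1); best=2800 via (A,hash)

2800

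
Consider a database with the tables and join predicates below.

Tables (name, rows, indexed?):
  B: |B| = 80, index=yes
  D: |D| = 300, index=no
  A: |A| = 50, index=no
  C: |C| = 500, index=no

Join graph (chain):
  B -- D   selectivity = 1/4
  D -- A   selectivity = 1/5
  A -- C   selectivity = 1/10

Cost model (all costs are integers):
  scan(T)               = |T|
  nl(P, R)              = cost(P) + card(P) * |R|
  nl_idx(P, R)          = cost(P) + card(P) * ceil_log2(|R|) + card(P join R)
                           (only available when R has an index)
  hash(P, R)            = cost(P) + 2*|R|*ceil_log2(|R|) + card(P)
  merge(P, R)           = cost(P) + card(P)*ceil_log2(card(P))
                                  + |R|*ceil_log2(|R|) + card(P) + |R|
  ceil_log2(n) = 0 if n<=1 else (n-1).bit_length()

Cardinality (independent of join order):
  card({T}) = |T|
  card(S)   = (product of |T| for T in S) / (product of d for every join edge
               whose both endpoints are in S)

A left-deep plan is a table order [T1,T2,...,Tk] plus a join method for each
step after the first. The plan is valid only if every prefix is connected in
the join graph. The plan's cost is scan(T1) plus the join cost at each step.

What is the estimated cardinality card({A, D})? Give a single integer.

3000

Tables in S: A(50), D(300)
Edges inside S: D-A(d=5)
numerator = 50 * 300 = 15000
denominator = 5 = 5
card(S) = 15000 / 5 = 3000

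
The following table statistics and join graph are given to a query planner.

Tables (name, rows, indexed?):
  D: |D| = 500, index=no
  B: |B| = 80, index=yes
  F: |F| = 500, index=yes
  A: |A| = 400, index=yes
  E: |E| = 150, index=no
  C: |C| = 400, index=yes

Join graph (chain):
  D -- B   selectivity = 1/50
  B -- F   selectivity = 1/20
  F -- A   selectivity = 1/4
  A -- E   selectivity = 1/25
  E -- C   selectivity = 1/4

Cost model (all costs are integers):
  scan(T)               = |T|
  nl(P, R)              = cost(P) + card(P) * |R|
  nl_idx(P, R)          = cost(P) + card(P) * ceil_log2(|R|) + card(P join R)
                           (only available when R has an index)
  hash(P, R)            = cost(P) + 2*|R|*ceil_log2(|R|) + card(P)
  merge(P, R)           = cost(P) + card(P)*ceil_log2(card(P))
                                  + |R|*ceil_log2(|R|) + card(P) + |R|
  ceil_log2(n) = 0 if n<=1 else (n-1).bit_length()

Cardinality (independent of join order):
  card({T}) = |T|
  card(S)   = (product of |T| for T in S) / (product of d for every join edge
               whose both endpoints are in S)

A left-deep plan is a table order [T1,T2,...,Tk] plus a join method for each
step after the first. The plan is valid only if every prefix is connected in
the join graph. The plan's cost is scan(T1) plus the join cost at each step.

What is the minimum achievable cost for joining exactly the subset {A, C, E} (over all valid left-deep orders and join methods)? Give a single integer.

12800

Selinger DP over subsets of {A,C,E}:
  {A}: scan cost=400, card=400
  {E}: scan cost=150, card=150
  {C}: scan cost=400, card=400
  {AE}: card=2400; try (E,hash)→3200, (A,nl_idx)→3900, (A,merge)→5500, (E,merge)→5750, (A,hash)→7500, (A,nl)→60150 …(+1); best=3200 via (E,hash)
  {CE}: card=15000; try (E,hash)→3200, (C,merge)→5500, (E,merge)→5750, (C,hash)→7500, (C,nl_idx)→16500, (C,nl)→60150 …(+1); best=3200 via (E,hash)
  {ACE}: card=240000; try (C,hash)→12800, (A,hash)→25400, (C,merge)→38400, (A,merge)→232200, (C,nl_idx)→264800, (A,nl_idx)→378200 …(+2); best=12800 via (C,hash)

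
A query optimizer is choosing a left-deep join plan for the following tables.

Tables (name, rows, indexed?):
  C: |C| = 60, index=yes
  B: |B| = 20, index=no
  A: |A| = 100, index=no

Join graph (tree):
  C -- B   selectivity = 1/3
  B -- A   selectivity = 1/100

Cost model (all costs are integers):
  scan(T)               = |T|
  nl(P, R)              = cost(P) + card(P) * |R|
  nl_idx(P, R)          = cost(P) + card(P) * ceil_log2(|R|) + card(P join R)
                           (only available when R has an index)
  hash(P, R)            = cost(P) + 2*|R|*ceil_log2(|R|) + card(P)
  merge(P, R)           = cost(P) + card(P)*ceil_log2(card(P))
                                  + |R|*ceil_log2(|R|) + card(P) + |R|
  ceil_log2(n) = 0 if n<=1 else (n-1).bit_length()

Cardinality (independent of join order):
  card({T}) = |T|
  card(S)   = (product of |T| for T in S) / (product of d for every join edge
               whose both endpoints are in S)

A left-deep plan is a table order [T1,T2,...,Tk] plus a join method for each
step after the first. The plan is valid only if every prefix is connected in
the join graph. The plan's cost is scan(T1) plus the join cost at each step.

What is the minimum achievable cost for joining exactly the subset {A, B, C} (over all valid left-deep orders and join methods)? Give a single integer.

920

Selinger DP over subsets of {A,B,C}:
  {C}: scan cost=60, card=60
  {B}: scan cost=20, card=20
  {A}: scan cost=100, card=100
  {BC}: card=400; try (B,hash)→320, (C,nl_idx)→540, (C,merge)→560, (B,merge)→600, (C,hash)→760, (C,nl)→1220 …(+1); best=320 via (B,hash)
  {AB}: card=20; try (B,hash)→400, (A,merge)→940, (B,merge)→1020, (A,hash)→1440, (A,nl)→2020, (B,nl)→2100; best=400 via (B,hash)
  {ABC}: card=400; try (C,nl_idx)→920, (C,merge)→940, (C,hash)→1140, (C,nl)→1600, (A,hash)→2120, (A,merge)→5120 …(+1); best=920 via (C,nl_idx)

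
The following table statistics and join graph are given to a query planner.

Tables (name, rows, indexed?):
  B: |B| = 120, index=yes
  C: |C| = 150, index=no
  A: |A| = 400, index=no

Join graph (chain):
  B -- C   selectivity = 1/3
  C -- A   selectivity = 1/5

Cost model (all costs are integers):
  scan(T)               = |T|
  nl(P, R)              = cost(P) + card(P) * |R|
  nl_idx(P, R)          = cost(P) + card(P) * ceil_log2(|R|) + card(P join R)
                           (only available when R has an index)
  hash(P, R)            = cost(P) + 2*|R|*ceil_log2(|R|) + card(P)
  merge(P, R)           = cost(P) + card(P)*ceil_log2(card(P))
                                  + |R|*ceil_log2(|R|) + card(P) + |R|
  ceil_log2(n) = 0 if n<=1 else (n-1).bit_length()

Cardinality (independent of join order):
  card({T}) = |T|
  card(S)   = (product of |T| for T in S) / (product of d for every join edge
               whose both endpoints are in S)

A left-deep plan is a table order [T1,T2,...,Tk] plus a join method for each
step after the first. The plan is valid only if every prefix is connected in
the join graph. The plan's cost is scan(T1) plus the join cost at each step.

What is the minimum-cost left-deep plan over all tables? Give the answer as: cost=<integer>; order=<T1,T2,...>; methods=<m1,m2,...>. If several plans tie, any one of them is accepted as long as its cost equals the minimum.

cost=15180; order=C,B,A; methods=hash,hash

Selinger DP (subsets sized 1..n):
  {B}: scan cost=120, card=120
  {C}: scan cost=150, card=150
  {A}: scan cost=400, card=400
  {BC}: card=6000; try (B,hash)→1980, (C,merge)→2430, (B,merge)→2460, (C,hash)→2640, (B,nl_idx)→7200, (C,nl)→18120 …(+1); best=1980 via (B,hash)
  {AC}: card=12000; try (C,hash)→3200, (A,merge)→5500, (C,merge)→5750, (A,hash)→7500, (A,nl)→60150, (C,nl)→60400; best=3200 via (C,hash)
  {ABC}: card=480000; try (A,hash)→15180, (B,hash)→16880, (A,merge)→89980, (B,merge)→184160, (B,nl_idx)→567200, (B,nl)→1443200 …(+1); best=15180 via (A,hash)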